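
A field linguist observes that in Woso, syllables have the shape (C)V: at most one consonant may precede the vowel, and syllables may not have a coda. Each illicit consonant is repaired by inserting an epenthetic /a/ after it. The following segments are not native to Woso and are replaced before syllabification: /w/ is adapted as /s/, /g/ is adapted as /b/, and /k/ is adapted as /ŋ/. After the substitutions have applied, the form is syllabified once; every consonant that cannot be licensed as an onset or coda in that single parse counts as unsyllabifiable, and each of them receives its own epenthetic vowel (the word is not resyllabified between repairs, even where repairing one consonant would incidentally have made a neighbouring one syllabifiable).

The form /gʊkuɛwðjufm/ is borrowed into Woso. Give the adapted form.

bʊŋuɛsaðajufama

Substitution: /g/ → /b/, /k/ → /ŋ/, /w/ → /s/, giving /bʊŋuɛsðjufm/.
The consonants /s/, /ð/, /f/, /m/ cannot be parsed into a legal (C)V syllable (no codas are permitted; onsets are limited to one consonant).
Inserting the epenthetic vowel yields /s/ → /sa/, /ð/ → /ða/, /f/ → /fa/, /m/ → /ma/.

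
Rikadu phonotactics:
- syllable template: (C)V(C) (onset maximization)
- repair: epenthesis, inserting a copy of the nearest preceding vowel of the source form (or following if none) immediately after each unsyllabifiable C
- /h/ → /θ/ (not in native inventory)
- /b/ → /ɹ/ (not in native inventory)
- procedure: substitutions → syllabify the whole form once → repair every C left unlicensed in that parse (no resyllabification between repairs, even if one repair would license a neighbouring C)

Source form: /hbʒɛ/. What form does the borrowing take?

θɛɹɛʒɛ

Substitution: /h/ → /θ/, /b/ → /ɹ/, giving /θɹʒɛ/.
Under (C)V(C), the unsyllabifiable consonants are /θ/, /ɹ/ (at most one coda consonant is licensed; onsets are limited to one consonant).
Epenthesis after each stranded consonant: /θ/ → /θɛ/, /ɹ/ → /ɹɛ/.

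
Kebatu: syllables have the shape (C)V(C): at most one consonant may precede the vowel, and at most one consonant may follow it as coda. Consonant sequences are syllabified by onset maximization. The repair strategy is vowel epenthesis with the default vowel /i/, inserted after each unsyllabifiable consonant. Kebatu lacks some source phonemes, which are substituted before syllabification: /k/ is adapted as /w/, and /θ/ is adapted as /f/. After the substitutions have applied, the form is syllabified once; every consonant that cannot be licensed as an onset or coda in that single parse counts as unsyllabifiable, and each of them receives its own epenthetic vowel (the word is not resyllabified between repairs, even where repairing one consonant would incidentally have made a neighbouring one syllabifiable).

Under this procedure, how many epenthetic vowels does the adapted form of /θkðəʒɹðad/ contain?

After substitution the input is /fwðəʒɹðad/.
The unsyllabifiable consonants are /f/, /w/, /ɹ/; each receives one epenthetic vowel.

3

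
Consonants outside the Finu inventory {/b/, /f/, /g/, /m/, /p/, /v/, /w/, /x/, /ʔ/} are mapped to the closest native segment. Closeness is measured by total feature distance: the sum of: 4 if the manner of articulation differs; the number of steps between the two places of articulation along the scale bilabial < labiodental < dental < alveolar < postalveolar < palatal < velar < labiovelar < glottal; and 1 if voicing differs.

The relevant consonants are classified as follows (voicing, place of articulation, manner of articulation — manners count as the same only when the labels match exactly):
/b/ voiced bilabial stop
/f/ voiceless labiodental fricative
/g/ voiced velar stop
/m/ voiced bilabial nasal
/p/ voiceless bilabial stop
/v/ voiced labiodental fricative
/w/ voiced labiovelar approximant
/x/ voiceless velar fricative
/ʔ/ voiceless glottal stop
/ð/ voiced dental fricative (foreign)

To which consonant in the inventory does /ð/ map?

v

/v/ is closest: same manner (fricative), place distance 1 (dental→labiodental), same voicing; total 1. Next closest is /f/ at distance 2.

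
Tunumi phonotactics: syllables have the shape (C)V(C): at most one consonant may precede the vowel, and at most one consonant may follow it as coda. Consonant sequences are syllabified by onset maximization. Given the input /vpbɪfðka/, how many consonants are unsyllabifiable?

Under (C)V(C), the unsyllabifiable consonants are /v/, /p/, /ð/ (at most one coda consonant is licensed; onsets are limited to one consonant).

3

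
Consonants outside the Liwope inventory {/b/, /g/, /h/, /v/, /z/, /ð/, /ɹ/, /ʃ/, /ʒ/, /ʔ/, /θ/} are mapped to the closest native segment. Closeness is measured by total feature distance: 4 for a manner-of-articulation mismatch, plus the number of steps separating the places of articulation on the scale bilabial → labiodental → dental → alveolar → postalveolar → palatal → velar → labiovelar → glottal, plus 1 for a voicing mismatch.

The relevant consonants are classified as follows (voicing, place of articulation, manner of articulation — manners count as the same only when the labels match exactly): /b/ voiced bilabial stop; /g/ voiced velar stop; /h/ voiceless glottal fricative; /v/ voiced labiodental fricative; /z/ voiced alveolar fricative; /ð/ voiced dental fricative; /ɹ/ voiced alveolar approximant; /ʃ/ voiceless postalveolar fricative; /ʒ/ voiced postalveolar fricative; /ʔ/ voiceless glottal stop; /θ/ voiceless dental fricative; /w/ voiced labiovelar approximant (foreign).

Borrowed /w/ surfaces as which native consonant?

ɹ

/ɹ/ is closest: same manner (approximant), place distance 4 (labiovelar→alveolar), same voicing; total 4. Next closest is /g/ at distance 5.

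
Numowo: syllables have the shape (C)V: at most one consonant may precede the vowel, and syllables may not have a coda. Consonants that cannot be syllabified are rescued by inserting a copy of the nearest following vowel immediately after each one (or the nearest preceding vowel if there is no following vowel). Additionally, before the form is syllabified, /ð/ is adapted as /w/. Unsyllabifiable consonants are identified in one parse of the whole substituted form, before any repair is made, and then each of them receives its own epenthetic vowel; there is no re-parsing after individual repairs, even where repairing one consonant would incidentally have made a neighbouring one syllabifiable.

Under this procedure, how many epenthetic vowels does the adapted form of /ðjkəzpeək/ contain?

After substitution the input is /wjkəzpeək/.
The unsyllabifiable consonants are /w/, /j/, /z/, /k/; each receives one epenthetic vowel.

4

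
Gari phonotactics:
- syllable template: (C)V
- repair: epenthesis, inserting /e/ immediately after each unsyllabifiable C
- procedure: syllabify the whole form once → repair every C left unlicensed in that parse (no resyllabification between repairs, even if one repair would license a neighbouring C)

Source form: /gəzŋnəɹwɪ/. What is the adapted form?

Syllabifying with onset maximization leaves /z/, /ŋ/, /ɹ/ stranded (no codas are permitted; onsets are limited to one consonant).
Epenthesis after each stranded consonant: /z/ → /ze/, /ŋ/ → /ŋe/, /ɹ/ → /ɹe/.

gəzeŋenəɹewɪ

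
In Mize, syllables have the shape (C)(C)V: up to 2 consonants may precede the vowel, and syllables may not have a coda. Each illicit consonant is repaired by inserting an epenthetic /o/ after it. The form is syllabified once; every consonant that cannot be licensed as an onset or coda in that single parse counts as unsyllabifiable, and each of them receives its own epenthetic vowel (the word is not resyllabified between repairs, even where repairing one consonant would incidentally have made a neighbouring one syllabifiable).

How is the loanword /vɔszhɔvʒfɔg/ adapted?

vɔsozhɔvoʒfɔgo

Under (C)(C)V, the unsyllabifiable consonants are /s/, /v/, /g/ (no codas are permitted; onsets may contain at most 2 consonants).
Epenthesis after each stranded consonant: /s/ → /so/, /v/ → /vo/, /g/ → /go/.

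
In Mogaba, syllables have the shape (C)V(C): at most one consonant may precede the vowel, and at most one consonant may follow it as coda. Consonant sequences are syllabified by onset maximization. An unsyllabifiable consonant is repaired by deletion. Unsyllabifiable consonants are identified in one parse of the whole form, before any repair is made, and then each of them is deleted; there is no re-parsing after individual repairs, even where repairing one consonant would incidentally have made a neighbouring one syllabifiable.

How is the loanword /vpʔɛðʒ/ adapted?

Syllabifying with onset maximization leaves /v/, /p/, /ʒ/ stranded (at most one coda consonant is licensed; onsets are limited to one consonant).
Deleting the stranded consonants removes /v/, /p/, /ʒ/.

ʔɛð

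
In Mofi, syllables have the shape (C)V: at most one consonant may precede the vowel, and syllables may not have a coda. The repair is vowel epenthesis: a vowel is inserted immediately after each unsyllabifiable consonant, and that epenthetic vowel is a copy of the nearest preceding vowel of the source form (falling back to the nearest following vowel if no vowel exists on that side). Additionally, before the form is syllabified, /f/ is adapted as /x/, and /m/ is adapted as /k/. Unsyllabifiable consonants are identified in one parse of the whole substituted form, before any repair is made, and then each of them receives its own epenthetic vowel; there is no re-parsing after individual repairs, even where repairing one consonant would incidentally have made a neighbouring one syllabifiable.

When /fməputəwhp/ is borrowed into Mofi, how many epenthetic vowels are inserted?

After substitution the input is /xkəputəwhp/.
The unsyllabifiable consonants are /x/, /w/, /h/, /p/; each receives one epenthetic vowel.

4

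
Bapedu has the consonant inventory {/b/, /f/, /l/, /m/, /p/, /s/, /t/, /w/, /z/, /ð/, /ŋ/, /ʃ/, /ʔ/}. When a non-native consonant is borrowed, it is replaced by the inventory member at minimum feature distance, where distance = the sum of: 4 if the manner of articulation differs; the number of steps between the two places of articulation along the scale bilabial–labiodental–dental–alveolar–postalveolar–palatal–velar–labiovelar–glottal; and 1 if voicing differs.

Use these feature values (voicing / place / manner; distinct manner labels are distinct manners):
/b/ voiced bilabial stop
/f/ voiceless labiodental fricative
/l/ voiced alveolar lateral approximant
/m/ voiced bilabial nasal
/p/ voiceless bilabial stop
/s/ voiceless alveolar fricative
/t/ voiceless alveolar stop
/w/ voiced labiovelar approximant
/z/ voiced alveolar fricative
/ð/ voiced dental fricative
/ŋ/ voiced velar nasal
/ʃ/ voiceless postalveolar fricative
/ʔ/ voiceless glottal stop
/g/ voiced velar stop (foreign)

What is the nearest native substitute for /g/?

ʔ

/ʔ/ is closest: same manner (stop), place distance 2 (velar→glottal), voicing differs (+1); total 3. Next closest is /t/ at distance 4.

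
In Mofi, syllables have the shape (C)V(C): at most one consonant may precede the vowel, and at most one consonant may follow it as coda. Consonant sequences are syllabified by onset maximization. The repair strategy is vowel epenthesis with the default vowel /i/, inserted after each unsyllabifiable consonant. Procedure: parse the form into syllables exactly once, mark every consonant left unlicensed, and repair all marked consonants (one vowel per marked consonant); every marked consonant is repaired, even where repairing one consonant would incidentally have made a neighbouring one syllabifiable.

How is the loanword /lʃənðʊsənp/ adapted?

liʃənðʊsənpi

Syllabifying with onset maximization leaves /l/, /p/ stranded (at most one coda consonant is licensed; onsets are limited to one consonant).
Epenthesis after each stranded consonant: /l/ → /li/, /p/ → /pi/.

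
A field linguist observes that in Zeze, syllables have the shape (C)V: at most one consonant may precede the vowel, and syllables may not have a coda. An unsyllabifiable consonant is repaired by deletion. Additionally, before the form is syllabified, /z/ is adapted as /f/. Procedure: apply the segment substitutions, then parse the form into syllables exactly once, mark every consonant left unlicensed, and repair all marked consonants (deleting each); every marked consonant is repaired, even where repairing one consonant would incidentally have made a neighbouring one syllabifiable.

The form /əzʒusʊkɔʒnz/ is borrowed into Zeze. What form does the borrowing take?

Substitution: /z/ → /f/, giving /əfʒusʊkɔʒnf/.
The consonants /f/, /ʒ/, /n/, /f/ cannot be parsed into a legal (C)V syllable (no codas are permitted; onsets are limited to one consonant).
Deletion applies to /f/, /ʒ/, /n/, /f/.

əʒusʊkɔ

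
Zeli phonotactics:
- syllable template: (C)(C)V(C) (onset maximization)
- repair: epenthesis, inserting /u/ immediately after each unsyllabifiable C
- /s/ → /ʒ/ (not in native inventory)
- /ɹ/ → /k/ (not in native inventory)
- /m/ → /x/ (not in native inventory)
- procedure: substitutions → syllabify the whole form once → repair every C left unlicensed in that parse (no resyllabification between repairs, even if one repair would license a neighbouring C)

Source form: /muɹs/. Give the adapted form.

xukʒu

Substitution: /m/ → /x/, /ɹ/ → /k/, /s/ → /ʒ/, giving /xukʒ/.
Under (C)(C)V(C), the unsyllabifiable consonants are /ʒ/ (at most one coda consonant is licensed; onsets may contain at most 2 consonants).
Inserting the epenthetic vowel yields /ʒ/ → /ʒu/.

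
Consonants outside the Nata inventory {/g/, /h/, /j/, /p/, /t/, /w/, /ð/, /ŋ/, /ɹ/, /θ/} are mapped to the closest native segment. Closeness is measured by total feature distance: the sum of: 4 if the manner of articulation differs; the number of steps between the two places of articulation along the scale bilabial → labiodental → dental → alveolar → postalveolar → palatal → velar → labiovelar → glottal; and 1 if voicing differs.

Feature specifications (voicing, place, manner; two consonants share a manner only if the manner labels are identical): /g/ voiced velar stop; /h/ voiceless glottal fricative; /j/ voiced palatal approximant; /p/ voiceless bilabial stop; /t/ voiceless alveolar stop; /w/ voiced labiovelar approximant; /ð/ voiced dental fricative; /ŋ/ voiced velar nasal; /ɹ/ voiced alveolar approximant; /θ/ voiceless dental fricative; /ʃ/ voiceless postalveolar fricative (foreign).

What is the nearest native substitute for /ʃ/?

/θ/ is closest: same manner (fricative), place distance 2 (postalveolar→dental), same voicing; total 2. Next closest is /ð/ at distance 3.

θ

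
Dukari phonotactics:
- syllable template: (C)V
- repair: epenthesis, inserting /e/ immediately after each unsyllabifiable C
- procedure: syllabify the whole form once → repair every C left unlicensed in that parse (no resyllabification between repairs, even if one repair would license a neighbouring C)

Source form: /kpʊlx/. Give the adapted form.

kepʊlexe

Under (C)V, the unsyllabifiable consonants are /k/, /l/, /x/ (no codas are permitted; onsets are limited to one consonant).
Inserting the epenthetic vowel yields /k/ → /ke/, /l/ → /le/, /x/ → /xe/.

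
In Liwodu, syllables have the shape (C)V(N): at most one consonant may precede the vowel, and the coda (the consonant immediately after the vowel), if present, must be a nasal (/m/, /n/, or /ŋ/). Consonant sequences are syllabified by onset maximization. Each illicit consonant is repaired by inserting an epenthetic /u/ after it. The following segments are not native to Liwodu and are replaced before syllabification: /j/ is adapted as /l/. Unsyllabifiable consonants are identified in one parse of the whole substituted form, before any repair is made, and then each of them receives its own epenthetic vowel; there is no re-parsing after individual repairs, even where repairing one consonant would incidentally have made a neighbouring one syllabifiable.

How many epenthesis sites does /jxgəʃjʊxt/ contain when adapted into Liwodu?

5

After substitution the input is /lxgəʃlʊxt/.
The unsyllabifiable consonants are /l/, /x/, /ʃ/, /x/, /t/; each receives one epenthetic vowel.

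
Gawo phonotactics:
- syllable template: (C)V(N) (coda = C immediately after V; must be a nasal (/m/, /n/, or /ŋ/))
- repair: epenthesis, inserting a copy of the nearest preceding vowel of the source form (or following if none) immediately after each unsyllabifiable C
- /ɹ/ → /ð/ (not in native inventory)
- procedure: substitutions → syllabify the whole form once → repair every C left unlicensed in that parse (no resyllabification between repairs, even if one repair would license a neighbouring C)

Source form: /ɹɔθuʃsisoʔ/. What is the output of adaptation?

Substitution: /ɹ/ → /ð/, giving /ðɔθuʃsisoʔ/.
The consonants /ʃ/, /ʔ/ cannot be parsed into a legal (C)V(N) syllable (only a nasal (/m/, /n/, or /ŋ/) is licensed in coda position; onsets are limited to one consonant).
Each unlicensed consonant becomes the onset of a new syllable: /ʃ/ → /ʃu/, /ʔ/ → /ʔo/.

ðɔθuʃusisoʔo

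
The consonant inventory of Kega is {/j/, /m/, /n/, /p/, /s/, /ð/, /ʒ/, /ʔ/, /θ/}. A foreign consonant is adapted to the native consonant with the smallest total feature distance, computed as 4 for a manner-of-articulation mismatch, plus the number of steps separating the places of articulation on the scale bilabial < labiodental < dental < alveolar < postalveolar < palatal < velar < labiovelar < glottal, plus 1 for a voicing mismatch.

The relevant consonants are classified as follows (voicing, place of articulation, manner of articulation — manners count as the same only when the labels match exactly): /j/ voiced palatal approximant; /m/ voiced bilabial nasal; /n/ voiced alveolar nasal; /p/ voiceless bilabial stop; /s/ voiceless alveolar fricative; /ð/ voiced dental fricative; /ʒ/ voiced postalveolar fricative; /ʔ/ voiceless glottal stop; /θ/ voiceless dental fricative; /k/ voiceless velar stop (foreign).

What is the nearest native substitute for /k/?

ʔ

/ʔ/ is closest: same manner (stop), place distance 2 (velar→glottal), same voicing; total 2. Next closest is /j/ at distance 6.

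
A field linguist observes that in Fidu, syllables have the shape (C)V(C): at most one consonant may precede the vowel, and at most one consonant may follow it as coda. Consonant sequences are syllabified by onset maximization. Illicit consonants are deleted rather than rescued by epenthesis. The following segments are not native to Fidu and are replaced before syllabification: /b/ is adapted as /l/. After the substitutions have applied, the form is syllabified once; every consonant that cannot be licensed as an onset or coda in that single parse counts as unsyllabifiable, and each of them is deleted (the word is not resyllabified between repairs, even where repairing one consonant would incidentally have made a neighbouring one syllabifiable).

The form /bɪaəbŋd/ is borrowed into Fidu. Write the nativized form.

lɪaəl

Substitution: /b/ → /l/, giving /lɪaəlŋd/.
Under (C)V(C), the unsyllabifiable consonants are /ŋ/, /d/ (at most one coda consonant is licensed; onsets are limited to one consonant).
Deleting the stranded consonants removes /ŋ/, /d/.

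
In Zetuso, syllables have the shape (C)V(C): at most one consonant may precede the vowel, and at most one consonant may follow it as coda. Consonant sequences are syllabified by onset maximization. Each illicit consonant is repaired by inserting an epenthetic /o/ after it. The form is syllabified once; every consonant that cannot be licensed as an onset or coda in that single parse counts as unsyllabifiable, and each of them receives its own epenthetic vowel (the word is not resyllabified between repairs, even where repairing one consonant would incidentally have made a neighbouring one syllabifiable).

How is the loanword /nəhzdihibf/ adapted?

nəhzodihibfo

Syllabifying with onset maximization leaves /z/, /f/ stranded (at most one coda consonant is licensed; onsets are limited to one consonant).
Epenthesis after each stranded consonant: /z/ → /zo/, /f/ → /fo/.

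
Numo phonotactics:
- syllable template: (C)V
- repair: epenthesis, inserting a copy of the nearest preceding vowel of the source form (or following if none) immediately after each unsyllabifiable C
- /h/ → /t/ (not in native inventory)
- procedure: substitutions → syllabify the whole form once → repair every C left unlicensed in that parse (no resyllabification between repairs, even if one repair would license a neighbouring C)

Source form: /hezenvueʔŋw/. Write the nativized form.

tezenevueʔeŋewe

Substitution: /h/ → /t/, giving /tezenvueʔŋw/.
The consonants /n/, /ʔ/, /ŋ/, /w/ cannot be parsed into a legal (C)V syllable (no codas are permitted; onsets are limited to one consonant).
Epenthesis after each stranded consonant: /n/ → /ne/, /ʔ/ → /ʔe/, /ŋ/ → /ŋe/, /w/ → /we/.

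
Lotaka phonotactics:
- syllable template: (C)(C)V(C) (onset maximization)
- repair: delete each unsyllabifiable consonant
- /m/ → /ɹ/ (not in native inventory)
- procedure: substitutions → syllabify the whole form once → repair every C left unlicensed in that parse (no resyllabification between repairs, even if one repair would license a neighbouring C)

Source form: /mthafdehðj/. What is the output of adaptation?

thafdeh

Substitution: /m/ → /ɹ/, giving /ɹthafdehðj/.
Syllabifying with onset maximization leaves /ɹ/, /ð/, /j/ stranded (at most one coda consonant is licensed; onsets may contain at most 2 consonants).
Each unlicensed consonant is deleted: /ɹ/, /ð/, /j/.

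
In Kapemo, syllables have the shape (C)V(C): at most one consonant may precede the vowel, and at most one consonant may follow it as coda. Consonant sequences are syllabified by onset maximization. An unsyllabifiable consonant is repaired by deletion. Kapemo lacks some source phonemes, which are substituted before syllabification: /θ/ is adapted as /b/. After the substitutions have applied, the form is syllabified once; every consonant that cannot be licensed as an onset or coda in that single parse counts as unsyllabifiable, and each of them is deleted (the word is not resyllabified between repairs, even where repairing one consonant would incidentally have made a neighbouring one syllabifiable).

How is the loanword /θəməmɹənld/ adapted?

Substitution: /θ/ → /b/, giving /bəməmɹənld/.
Under (C)V(C), the unsyllabifiable consonants are /l/, /d/ (at most one coda consonant is licensed; onsets are limited to one consonant).
Deleting the stranded consonants removes /l/, /d/.

bəməmɹən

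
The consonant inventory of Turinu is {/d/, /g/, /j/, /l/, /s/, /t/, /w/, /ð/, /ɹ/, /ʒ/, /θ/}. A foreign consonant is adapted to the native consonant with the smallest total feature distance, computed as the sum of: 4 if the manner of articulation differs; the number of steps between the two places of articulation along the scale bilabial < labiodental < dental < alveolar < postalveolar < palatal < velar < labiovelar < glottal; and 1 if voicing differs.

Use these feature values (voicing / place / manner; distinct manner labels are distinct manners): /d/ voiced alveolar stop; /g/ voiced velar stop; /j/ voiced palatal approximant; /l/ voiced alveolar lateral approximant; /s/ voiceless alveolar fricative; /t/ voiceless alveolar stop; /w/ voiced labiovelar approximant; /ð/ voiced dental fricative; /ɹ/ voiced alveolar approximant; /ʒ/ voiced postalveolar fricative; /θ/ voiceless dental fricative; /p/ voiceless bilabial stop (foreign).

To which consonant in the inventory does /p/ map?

t

/t/ is closest: same manner (stop), place distance 3 (bilabial→alveolar), same voicing; total 3. Next closest is /d/ at distance 4.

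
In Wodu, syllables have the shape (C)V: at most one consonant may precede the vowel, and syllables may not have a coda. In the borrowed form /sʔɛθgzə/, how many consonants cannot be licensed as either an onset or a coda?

3

Syllabifying with onset maximization leaves /s/, /θ/, /g/ stranded (no codas are permitted; onsets are limited to one consonant).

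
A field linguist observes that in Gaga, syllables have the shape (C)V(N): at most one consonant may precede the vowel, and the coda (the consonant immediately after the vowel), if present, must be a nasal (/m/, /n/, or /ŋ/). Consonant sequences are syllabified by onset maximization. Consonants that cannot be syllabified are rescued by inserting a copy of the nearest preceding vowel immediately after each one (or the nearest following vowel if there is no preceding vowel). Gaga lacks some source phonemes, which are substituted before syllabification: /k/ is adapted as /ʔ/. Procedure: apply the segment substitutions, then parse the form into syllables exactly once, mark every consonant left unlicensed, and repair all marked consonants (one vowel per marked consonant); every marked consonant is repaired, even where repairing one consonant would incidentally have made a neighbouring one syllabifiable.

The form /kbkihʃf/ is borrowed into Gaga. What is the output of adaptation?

ʔibiʔihiʃifi

Substitution: /k/ → /ʔ/, giving /ʔbʔihʃf/.
Under (C)V(N), the unsyllabifiable consonants are /ʔ/, /b/, /h/, /ʃ/, /f/ (only a nasal (/m/, /n/, or /ŋ/) is licensed in coda position; onsets are limited to one consonant).
Inserting the epenthetic vowel yields /ʔ/ → /ʔi/, /b/ → /bi/, /h/ → /hi/, /ʃ/ → /ʃi/, /f/ → /fi/.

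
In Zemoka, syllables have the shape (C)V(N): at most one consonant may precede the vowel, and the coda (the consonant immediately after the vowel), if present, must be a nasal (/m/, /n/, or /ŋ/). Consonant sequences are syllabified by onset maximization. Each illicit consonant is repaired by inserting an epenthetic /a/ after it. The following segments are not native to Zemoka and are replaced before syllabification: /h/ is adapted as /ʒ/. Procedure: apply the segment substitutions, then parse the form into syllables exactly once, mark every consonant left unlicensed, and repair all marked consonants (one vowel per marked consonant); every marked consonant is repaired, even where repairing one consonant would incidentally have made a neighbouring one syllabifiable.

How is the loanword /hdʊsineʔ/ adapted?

ʒadʊsineʔa

Substitution: /h/ → /ʒ/, giving /ʒdʊsineʔ/.
Syllabifying with onset maximization leaves /ʒ/, /ʔ/ stranded (only a nasal (/m/, /n/, or /ŋ/) is licensed in coda position; onsets are limited to one consonant).
Each unlicensed consonant becomes the onset of a new syllable: /ʒ/ → /ʒa/, /ʔ/ → /ʔa/.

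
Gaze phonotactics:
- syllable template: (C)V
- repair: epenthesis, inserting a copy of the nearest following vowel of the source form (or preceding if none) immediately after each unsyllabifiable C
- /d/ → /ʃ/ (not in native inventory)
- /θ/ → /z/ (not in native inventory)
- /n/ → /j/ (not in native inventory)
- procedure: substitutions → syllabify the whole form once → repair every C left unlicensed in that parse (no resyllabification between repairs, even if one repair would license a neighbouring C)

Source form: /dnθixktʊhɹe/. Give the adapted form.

ʃijizixʊkʊtʊheɹe

Substitution: /d/ → /ʃ/, /n/ → /j/, /θ/ → /z/, giving /ʃjzixktʊhɹe/.
Under (C)V, the unsyllabifiable consonants are /ʃ/, /j/, /x/, /k/, /h/ (no codas are permitted; onsets are limited to one consonant).
Each unlicensed consonant becomes the onset of a new syllable: /ʃ/ → /ʃi/, /j/ → /ji/, /x/ → /xʊ/, /k/ → /kʊ/, /h/ → /he/.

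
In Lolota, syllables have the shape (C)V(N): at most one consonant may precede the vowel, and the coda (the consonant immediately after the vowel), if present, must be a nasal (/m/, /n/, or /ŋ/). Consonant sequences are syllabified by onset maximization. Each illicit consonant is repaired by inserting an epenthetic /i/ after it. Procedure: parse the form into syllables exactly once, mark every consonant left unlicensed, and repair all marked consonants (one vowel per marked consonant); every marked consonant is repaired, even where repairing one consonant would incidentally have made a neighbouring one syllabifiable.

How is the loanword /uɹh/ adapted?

Under (C)V(N), the unsyllabifiable consonants are /ɹ/, /h/ (only a nasal (/m/, /n/, or /ŋ/) is licensed in coda position; onsets are limited to one consonant).
Epenthesis after each stranded consonant: /ɹ/ → /ɹi/, /h/ → /hi/.

uɹihi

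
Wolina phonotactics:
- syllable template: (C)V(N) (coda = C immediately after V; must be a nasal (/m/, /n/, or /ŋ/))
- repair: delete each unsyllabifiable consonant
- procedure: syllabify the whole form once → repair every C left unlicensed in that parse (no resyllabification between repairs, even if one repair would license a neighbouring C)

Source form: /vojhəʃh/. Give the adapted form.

vohə

Under (C)V(N), the unsyllabifiable consonants are /j/, /ʃ/, /h/ (only a nasal (/m/, /n/, or /ŋ/) is licensed in coda position; onsets are limited to one consonant).
Deletion applies to /j/, /ʃ/, /h/.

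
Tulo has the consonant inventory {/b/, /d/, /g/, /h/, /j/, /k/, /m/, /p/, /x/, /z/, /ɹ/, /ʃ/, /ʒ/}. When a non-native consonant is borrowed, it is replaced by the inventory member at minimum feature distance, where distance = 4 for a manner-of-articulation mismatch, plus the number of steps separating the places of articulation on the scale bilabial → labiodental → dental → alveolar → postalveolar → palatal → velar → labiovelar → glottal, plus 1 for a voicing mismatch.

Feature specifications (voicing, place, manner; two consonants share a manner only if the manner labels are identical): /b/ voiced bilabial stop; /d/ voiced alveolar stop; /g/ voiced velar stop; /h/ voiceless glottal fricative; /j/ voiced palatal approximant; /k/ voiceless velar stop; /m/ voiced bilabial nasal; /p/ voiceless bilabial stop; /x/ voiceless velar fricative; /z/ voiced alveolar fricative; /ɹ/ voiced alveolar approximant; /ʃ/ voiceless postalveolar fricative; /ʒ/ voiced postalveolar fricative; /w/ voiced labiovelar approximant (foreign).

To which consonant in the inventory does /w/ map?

/j/ is closest: same manner (approximant), place distance 2 (labiovelar→palatal), same voicing; total 2. Next closest is /ɹ/ at distance 4.

j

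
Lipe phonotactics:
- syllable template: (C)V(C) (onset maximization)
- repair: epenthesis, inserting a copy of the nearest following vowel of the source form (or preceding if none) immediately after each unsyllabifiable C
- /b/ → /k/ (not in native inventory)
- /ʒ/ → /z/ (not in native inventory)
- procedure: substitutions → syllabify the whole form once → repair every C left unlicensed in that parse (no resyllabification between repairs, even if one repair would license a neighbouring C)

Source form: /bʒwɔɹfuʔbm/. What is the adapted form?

kɔzɔwɔɹfuʔkumu

Substitution: /b/ → /k/, /ʒ/ → /z/, giving /kzwɔɹfuʔkm/.
The consonants /k/, /z/, /k/, /m/ cannot be parsed into a legal (C)V(C) syllable (at most one coda consonant is licensed; onsets are limited to one consonant).
Inserting the epenthetic vowel yields /k/ → /kɔ/, /z/ → /zɔ/, /k/ → /ku/, /m/ → /mu/.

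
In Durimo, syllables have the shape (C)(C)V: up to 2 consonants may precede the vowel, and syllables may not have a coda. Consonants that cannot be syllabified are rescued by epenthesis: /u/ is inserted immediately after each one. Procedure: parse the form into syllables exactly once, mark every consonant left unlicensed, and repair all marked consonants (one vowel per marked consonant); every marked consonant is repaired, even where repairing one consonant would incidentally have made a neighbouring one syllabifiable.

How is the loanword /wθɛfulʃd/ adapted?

wθɛfuluʃudu

Syllabifying with onset maximization leaves /l/, /ʃ/, /d/ stranded (no codas are permitted; onsets may contain at most 2 consonants).
Epenthesis after each stranded consonant: /l/ → /lu/, /ʃ/ → /ʃu/, /d/ → /du/.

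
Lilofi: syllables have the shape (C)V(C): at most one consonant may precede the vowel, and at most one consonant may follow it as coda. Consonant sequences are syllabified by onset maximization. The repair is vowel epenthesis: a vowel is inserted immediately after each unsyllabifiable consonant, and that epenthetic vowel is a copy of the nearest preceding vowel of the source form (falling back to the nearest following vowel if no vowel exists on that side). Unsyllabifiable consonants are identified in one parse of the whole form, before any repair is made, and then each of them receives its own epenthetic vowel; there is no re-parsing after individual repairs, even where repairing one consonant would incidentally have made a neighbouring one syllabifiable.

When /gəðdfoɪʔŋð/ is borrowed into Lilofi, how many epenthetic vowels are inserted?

3

The unsyllabifiable consonants are /d/, /ŋ/, /ð/; each receives one epenthetic vowel.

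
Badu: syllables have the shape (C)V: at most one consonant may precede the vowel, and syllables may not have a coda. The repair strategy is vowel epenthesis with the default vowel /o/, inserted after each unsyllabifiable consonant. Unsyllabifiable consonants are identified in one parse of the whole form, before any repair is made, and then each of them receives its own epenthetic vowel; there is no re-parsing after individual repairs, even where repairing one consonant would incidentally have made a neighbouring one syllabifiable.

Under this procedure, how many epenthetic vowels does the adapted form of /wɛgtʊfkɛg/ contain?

The unsyllabifiable consonants are /g/, /f/, /g/; each receives one epenthetic vowel.

3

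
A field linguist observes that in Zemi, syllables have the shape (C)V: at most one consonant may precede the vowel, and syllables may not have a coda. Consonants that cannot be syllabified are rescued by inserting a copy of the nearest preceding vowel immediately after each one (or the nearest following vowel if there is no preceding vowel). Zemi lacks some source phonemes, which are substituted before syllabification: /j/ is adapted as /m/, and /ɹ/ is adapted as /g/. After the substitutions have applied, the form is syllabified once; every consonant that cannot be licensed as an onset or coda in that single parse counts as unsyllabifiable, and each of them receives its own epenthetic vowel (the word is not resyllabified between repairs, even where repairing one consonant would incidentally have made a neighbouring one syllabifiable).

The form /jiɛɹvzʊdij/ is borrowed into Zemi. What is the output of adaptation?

Substitution: /j/ → /m/, /ɹ/ → /g/, giving /miɛgvzʊdim/.
Syllabifying with onset maximization leaves /g/, /v/, /m/ stranded (no codas are permitted; onsets are limited to one consonant).
Epenthesis after each stranded consonant: /g/ → /gɛ/, /v/ → /vɛ/, /m/ → /mi/.

miɛgɛvɛzʊdimi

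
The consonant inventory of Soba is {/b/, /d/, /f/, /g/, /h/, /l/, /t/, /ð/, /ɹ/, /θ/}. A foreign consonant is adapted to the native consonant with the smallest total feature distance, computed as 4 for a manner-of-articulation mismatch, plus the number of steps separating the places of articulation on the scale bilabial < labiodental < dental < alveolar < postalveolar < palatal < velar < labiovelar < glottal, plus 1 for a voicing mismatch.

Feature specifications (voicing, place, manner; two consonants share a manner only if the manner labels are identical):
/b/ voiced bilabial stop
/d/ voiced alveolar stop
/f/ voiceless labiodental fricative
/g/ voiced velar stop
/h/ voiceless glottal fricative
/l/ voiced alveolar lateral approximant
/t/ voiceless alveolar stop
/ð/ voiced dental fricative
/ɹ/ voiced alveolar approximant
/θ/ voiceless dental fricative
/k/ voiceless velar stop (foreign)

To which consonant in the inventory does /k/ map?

/g/ is closest: same manner (stop), place distance 0 (velar→velar), voicing differs (+1); total 1. Next closest is /t/ at distance 3.

g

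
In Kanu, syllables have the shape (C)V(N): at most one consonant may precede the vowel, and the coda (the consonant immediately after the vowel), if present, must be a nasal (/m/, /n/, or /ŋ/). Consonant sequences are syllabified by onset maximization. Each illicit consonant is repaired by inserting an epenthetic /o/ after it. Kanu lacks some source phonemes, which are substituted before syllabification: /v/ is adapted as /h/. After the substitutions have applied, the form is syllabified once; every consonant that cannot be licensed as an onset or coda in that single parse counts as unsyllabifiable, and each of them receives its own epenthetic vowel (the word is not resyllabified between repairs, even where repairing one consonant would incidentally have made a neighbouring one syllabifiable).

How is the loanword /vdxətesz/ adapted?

hodoxətesozo

Substitution: /v/ → /h/, giving /hdxətesz/.
The consonants /h/, /d/, /s/, /z/ cannot be parsed into a legal (C)V(N) syllable (only a nasal (/m/, /n/, or /ŋ/) is licensed in coda position; onsets are limited to one consonant).
Inserting the epenthetic vowel yields /h/ → /ho/, /d/ → /do/, /s/ → /so/, /z/ → /zo/.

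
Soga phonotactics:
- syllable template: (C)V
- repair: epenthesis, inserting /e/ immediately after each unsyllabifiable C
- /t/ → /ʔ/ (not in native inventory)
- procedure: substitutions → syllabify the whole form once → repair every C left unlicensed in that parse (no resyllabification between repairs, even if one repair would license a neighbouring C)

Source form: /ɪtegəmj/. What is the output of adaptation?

Substitution: /t/ → /ʔ/, giving /ɪʔegəmj/.
The consonants /m/, /j/ cannot be parsed into a legal (C)V syllable (no codas are permitted; onsets are limited to one consonant).
Epenthesis after each stranded consonant: /m/ → /me/, /j/ → /je/.

ɪʔegəmeje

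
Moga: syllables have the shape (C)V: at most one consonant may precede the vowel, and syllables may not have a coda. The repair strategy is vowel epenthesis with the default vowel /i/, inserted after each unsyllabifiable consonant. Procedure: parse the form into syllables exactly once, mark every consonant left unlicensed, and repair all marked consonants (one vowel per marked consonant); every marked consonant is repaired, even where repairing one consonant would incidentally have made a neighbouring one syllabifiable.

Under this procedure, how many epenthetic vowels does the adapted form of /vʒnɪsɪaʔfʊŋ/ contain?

The unsyllabifiable consonants are /v/, /ʒ/, /ʔ/, /ŋ/; each receives one epenthetic vowel.

4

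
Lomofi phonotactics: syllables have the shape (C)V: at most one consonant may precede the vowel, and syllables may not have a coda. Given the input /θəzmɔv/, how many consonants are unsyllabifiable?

Syllabifying with onset maximization leaves /z/, /v/ stranded (no codas are permitted; onsets are limited to one consonant).

2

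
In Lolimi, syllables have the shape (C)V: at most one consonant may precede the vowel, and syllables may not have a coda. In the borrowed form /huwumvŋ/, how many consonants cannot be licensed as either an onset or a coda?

Syllabifying with onset maximization leaves /m/, /v/, /ŋ/ stranded (no codas are permitted; onsets are limited to one consonant).

3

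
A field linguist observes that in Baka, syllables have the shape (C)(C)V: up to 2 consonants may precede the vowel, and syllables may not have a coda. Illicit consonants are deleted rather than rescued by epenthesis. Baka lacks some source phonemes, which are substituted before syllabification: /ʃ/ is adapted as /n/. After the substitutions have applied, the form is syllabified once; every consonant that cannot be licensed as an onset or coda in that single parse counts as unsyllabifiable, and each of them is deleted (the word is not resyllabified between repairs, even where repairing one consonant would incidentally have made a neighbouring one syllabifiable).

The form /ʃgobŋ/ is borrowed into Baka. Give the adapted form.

Substitution: /ʃ/ → /n/, giving /ngobŋ/.
Syllabifying with onset maximization leaves /b/, /ŋ/ stranded (no codas are permitted; onsets may contain at most 2 consonants).
Deletion applies to /b/, /ŋ/.

ngo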